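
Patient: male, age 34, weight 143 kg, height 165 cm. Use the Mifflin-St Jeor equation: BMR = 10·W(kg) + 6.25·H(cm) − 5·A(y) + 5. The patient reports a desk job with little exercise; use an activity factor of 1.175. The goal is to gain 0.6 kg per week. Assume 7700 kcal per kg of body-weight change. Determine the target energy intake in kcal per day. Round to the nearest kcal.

3358 kcal per day

Mifflin-St Jeor (male): BMR = 10(143) + 6.25(165) − 5(34) + 5 = 1430 + 1031.25 − 170 + 5 = 2296.25 kcal/day.
TEE = 2296.25 × 1.175 = 2698.0938 kcal/day.
Required daily surplus = 0.6 × 7700 ÷ 7 = 660 kcal/day.
Target intake = 2698.0938 + 660 = 3358.0938 kcal/day.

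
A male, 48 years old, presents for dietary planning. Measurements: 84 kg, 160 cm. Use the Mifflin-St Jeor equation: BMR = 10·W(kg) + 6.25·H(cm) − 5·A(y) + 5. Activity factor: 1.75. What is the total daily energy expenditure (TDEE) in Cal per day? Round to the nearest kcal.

2809 Cal per day

Mifflin-St Jeor (male): BMR = 10(84) + 6.25(160) − 5(48) + 5 = 840 + 1000 − 240 + 5 = 1605 kcal/day.
TEE = BMR × activity factor = 1605 × 1.75 = 2808.75 kcal/day.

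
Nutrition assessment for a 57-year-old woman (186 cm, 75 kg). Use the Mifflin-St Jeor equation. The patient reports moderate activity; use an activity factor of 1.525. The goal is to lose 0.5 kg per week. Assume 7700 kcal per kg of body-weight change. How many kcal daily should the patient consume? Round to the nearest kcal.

Mifflin-St Jeor (female): BMR = 10(75) + 6.25(186) − 5(57) − 161 = 750 + 1162.5 − 285 − 161 = 1466.5 kcal/day.
TEE = 1466.5 × 1.525 = 2236.4125 kcal/day.
Required daily deficit = 0.5 × 7700 ÷ 7 = 550 kcal/day.
Target intake = 2236.4125 − 550 = 1686.4125 kcal/day.

1686 kcal daily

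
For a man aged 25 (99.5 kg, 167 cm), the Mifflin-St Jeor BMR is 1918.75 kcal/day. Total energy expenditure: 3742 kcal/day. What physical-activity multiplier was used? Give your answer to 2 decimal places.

1.95

Activity factor = TEE ÷ BMR = 3742 ÷ 1918.75 = 1.95.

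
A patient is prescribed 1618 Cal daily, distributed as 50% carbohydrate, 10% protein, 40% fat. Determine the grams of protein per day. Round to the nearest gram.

Protein energy = 10% × 1618 = 161.8 kcal.
At 4 kcal/g: 161.8 ÷ 4 = 40.45 g.

40 g/day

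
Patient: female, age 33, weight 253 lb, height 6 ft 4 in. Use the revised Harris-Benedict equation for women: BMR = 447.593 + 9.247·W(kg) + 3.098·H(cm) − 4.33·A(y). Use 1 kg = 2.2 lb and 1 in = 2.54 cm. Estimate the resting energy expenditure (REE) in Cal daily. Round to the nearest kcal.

Convert to metric: weight = 253 ÷ 2.2 = 115 kg; height = (6×12 + 4) × 2.54 = 76 × 2.54 = 193.04 cm.
Harris-Benedict: BMR = 447.593 + 9.247(115) + 3.098(193.04) − 4.33(33) = 1966.1459 kcal/day.

1966 Cal daily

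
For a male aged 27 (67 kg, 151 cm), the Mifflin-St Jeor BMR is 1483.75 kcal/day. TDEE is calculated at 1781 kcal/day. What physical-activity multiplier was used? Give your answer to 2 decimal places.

Activity factor = TEE ÷ BMR = 1781 ÷ 1483.75 = 1.2.

1.20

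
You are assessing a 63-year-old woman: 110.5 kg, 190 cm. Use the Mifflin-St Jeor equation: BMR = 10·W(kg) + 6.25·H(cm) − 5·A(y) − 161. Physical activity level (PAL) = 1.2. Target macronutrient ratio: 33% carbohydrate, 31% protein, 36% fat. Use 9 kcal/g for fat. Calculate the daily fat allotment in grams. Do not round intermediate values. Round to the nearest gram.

Mifflin-St Jeor (female): BMR = 10(110.5) + 6.25(190) − 5(63) − 161 = 1105 + 1187.5 − 315 − 161 = 1816.5 kcal/day.
TEE = 1816.5 × 1.2 = 2179.8 kcal/day.
Fat energy = 36% × 2179.8 = 784.728 kcal.
Fat = 784.728 ÷ 9 kcal/g = 87.192 g.

87 g/day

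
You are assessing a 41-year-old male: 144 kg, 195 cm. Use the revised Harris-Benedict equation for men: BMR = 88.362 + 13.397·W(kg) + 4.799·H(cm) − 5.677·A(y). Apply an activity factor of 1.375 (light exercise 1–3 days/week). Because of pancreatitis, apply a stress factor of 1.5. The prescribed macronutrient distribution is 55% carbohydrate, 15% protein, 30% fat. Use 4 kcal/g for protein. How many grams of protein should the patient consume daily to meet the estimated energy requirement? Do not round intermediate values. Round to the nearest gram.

Harris-Benedict: BMR = 88.362 + 13.397(144) + 4.799(195) − 5.677(41) = 2720.578 kcal/day.
TEE = 2720.578 × 1.375 = 3740.7948 kcal/day.
With stress factor 1.5: 3740.7948 × 1.5 = 5611.1921 kcal/day.
Protein energy = 15% × 5611.1921 = 841.6788 kcal.
Protein = 841.6788 ÷ 4 kcal/g = 210.4197 g.

210 g/day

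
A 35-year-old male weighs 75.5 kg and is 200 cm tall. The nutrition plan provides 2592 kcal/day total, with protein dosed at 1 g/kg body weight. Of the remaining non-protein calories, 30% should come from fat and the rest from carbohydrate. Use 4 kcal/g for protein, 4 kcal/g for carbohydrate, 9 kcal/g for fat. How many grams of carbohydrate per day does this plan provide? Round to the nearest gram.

401 g/day

Protein = 1 × 75.5 = 75.5 g → 75.5 × 4 = 302 kcal.
Non-protein calories = 2592 − 302 = 2290 kcal.
Fat: 30% × 2290 = 687 kcal; carbohydrate: 1603 kcal.
Carbohydrate: 1603 kcal ÷ 4 kcal/g = 400.75 g.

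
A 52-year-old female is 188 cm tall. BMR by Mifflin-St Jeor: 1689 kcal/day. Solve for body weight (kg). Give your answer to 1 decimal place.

93.5 kg

1689 = 10·W + 6.25(188) − 5(52) − 161
10·W = 1689 − 754 = 935, so W = 93.5 kg.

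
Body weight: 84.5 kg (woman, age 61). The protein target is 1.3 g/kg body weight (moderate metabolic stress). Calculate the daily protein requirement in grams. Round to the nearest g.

Protein = 1.3 g/kg × 84.5 kg = 109.85 g/day.

110 g/day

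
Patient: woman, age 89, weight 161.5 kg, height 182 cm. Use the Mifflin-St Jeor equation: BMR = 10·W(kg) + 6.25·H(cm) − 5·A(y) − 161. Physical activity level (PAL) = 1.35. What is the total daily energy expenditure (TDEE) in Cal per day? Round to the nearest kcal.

2898 Cal per day

Mifflin-St Jeor (female): BMR = 10(161.5) + 6.25(182) − 5(89) − 161 = 1615 + 1137.5 − 445 − 161 = 2146.5 kcal/day.
TEE = BMR × activity factor = 2146.5 × 1.35 = 2897.775 kcal/day.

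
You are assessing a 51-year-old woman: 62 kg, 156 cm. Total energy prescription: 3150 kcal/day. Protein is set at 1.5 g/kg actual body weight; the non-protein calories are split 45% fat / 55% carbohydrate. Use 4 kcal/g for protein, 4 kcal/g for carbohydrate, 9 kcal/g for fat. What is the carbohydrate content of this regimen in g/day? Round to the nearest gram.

Protein = 1.5 × 62 = 93 g → 93 × 4 = 372 kcal.
Non-protein calories = 3150 − 372 = 2778 kcal.
Fat: 45% × 2778 = 1250.1 kcal; carbohydrate: 1527.9 kcal.
Carbohydrate: 1527.9 kcal ÷ 4 kcal/g = 381.975 g.

382 g/day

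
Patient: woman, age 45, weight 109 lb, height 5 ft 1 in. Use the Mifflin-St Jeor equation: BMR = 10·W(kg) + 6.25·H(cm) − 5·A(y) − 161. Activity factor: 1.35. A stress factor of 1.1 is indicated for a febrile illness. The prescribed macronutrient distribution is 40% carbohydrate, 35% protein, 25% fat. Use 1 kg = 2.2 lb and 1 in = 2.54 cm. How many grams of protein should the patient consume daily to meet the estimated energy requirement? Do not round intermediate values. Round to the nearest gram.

Convert to metric: weight = 109 ÷ 2.2 = 49.5455 kg; height = (5×12 + 1) × 2.54 = 61 × 2.54 = 154.94 cm.
Mifflin-St Jeor (female): BMR = 10(49.5455) + 6.25(154.94) − 5(45) − 161 = 495.4545 + 968.375 − 225 − 161 = 1077.8295 kcal/day.
TEE = 1077.8295 × 1.35 = 1455.0699 kcal/day.
With stress factor 1.1: 1455.0699 × 1.1 = 1600.5769 kcal/day.
Protein energy = 35% × 1600.5769 = 560.2019 kcal.
Protein = 560.2019 ÷ 4 kcal/g = 140.0505 g.

140 g/day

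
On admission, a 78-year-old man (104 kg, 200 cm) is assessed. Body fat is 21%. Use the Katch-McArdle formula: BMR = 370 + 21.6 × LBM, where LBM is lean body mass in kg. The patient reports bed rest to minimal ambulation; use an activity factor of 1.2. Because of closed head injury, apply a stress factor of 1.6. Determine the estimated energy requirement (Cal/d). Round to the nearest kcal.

LBM = 104 × (1 − 0.21) = 82.16 kg. Katch-McArdle: BMR = 370 + 21.6 × 82.16 = 2144.656 kcal/day.
TEE = BMR × activity factor = 2144.656 × 1.2 = 2573.5872 kcal/day.
Apply stress factor: 2573.5872 × 1.6 = 4117.7395 kcal/day.

4118 Cal/d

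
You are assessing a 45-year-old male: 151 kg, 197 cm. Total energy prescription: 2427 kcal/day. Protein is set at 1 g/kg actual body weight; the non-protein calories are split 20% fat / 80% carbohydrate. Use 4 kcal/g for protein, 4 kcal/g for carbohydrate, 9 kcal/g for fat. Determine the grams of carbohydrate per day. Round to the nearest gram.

365 g/day

Protein = 1 × 151 = 151 g → 151 × 4 = 604 kcal.
Non-protein calories = 2427 − 604 = 1823 kcal.
Fat: 20% × 1823 = 364.6 kcal; carbohydrate: 1458.4 kcal.
Carbohydrate: 1458.4 kcal ÷ 4 kcal/g = 364.6 g.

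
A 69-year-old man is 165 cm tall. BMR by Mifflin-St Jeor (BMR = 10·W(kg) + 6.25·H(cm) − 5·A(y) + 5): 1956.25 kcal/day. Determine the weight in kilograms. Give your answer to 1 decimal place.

126.5 kg

1956.25 = 10·W + 6.25(165) − 5(69) + 5
10·W = 1956.25 − 691.25 = 1265, so W = 126.5 kg.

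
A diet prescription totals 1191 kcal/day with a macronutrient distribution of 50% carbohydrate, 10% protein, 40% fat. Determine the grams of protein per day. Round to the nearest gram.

Protein energy = 10% × 1191 = 119.1 kcal.
At 4 kcal/g: 119.1 ÷ 4 = 29.775 g.

30 g/day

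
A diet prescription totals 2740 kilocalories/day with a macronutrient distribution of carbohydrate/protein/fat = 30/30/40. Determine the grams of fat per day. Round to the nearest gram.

122 g/day

Fat energy = 40% × 2740 = 1096 kcal.
At 9 kcal/g: 1096 ÷ 9 = 121.7778 g.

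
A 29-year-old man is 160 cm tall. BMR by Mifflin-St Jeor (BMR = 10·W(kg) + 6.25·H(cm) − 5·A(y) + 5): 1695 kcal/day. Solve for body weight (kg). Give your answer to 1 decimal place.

1695 = 10·W + 6.25(160) − 5(29) + 5
10·W = 1695 − 860 = 835, so W = 83.5 kg.

83.5 kg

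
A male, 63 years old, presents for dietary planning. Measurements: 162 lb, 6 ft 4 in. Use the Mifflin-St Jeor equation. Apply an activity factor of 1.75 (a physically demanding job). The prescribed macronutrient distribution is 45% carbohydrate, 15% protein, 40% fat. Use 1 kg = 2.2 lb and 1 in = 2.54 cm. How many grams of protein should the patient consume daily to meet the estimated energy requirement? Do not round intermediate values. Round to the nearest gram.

107 g/day

Convert to metric: weight = 162 ÷ 2.2 = 73.6364 kg; height = (6×12 + 4) × 2.54 = 76 × 2.54 = 193.04 cm.
Mifflin-St Jeor (male): BMR = 10(73.6364) + 6.25(193.04) − 5(63) + 5 = 736.3636 + 1206.5 − 315 + 5 = 1632.8636 kcal/day.
TEE = 1632.8636 × 1.75 = 2857.5114 kcal/day.
Protein energy = 15% × 2857.5114 = 428.6267 kcal.
Protein = 428.6267 ÷ 4 kcal/g = 107.1567 g.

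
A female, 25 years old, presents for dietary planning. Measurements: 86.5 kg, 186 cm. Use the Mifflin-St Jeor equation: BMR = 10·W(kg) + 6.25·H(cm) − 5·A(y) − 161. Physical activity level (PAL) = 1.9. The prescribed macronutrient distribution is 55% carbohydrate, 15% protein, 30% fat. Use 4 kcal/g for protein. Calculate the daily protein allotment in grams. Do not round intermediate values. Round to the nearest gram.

Mifflin-St Jeor (female): BMR = 10(86.5) + 6.25(186) − 5(25) − 161 = 865 + 1162.5 − 125 − 161 = 1741.5 kcal/day.
TEE = 1741.5 × 1.9 = 3308.85 kcal/day.
Protein energy = 15% × 3308.85 = 496.3275 kcal.
Protein = 496.3275 ÷ 4 kcal/g = 124.0819 g.

124 g/day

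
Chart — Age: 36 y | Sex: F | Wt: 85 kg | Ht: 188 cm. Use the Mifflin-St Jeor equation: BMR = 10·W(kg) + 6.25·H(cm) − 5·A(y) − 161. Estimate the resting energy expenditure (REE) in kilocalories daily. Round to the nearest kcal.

Mifflin-St Jeor (female): BMR = 10(85) + 6.25(188) − 5(36) − 161 = 850 + 1175 − 180 − 161 = 1684 kcal/day.

1684 kilocalories daily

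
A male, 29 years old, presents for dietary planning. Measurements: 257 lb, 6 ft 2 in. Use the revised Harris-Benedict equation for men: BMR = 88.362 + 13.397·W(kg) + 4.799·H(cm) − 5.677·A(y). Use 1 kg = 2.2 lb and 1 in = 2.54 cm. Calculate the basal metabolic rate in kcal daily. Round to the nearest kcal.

2391 kcal daily

Convert to metric: weight = 257 ÷ 2.2 = 116.8182 kg; height = (6×12 + 2) × 2.54 = 74 × 2.54 = 187.96 cm.
Harris-Benedict: BMR = 88.362 + 13.397(116.8182) + 4.799(187.96) − 5.677(29) = 2390.7622 kcal/day.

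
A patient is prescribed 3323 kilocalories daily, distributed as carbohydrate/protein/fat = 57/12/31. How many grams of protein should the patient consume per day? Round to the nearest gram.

Protein energy = 12% × 3323 = 398.76 kcal.
At 4 kcal/g: 398.76 ÷ 4 = 99.69 g.

100 g/day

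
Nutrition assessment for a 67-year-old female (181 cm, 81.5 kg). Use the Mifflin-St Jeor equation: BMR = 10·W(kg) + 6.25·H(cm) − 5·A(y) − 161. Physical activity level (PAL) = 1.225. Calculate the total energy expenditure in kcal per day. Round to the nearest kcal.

1777 kcal per day

Mifflin-St Jeor (female): BMR = 10(81.5) + 6.25(181) − 5(67) − 161 = 815 + 1131.25 − 335 − 161 = 1450.25 kcal/day.
TEE = BMR × activity factor = 1450.25 × 1.225 = 1776.5563 kcal/day.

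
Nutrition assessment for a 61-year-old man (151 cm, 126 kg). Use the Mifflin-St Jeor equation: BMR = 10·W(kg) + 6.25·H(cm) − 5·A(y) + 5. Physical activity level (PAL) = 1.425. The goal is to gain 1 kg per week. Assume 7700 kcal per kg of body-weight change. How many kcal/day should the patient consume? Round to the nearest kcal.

3813 kcal/day

Mifflin-St Jeor (male): BMR = 10(126) + 6.25(151) − 5(61) + 5 = 1260 + 943.75 − 305 + 5 = 1903.75 kcal/day.
TEE = 1903.75 × 1.425 = 2712.8438 kcal/day.
Required daily surplus = 1 × 7700 ÷ 7 = 1100 kcal/day.
Target intake = 2712.8438 + 1100 = 3812.8438 kcal/day.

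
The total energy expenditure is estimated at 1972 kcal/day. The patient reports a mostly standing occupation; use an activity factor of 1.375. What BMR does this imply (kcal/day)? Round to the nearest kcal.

1434 kcal/day

BMR = TEE ÷ activity factor = 1972 ÷ 1.375 = 1434.1818 kcal/day.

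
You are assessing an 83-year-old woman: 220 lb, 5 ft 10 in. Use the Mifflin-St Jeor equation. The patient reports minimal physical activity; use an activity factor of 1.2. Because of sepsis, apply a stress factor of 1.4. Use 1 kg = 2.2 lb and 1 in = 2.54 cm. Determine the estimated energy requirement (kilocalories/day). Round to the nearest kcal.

2579 kilocalories/day

Convert to metric: weight = 220 ÷ 2.2 = 100 kg; height = (5×12 + 10) × 2.54 = 70 × 2.54 = 177.8 cm.
Mifflin-St Jeor (female): BMR = 10(100) + 6.25(177.8) − 5(83) − 161 = 1000 + 1111.25 − 415 − 161 = 1535.25 kcal/day.
TEE = BMR × activity factor = 1535.25 × 1.2 = 1842.3 kcal/day.
Apply stress factor: 1842.3 × 1.4 = 2579.22 kcal/day.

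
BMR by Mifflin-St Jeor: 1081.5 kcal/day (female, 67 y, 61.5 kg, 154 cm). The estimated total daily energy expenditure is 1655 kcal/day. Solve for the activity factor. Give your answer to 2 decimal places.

1.53

Activity factor = TEE ÷ BMR = 1655 ÷ 1081.5 = 1.53.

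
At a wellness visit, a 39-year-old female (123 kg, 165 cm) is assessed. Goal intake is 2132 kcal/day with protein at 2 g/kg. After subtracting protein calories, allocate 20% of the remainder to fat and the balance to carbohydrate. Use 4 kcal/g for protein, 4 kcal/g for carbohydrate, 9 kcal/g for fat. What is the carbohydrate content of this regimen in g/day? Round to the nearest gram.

Protein = 2 × 123 = 246 g → 246 × 4 = 984 kcal.
Non-protein calories = 2132 − 984 = 1148 kcal.
Fat: 20% × 1148 = 229.6 kcal; carbohydrate: 918.4 kcal.
Carbohydrate: 918.4 kcal ÷ 4 kcal/g = 229.6 g.

230 g/day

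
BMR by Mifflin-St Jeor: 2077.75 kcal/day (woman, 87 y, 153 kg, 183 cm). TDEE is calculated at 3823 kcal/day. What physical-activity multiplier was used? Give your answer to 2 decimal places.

1.84

Activity factor = TEE ÷ BMR = 3823 ÷ 2077.75 = 1.84.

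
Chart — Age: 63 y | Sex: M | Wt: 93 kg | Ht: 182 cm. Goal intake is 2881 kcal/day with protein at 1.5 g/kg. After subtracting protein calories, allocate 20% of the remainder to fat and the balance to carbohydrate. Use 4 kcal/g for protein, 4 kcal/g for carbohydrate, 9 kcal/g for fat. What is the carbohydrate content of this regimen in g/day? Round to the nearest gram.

Protein = 1.5 × 93 = 139.5 g → 139.5 × 4 = 558 kcal.
Non-protein calories = 2881 − 558 = 2323 kcal.
Fat: 20% × 2323 = 464.6 kcal; carbohydrate: 1858.4 kcal.
Carbohydrate: 1858.4 kcal ÷ 4 kcal/g = 464.6 g.

465 g/day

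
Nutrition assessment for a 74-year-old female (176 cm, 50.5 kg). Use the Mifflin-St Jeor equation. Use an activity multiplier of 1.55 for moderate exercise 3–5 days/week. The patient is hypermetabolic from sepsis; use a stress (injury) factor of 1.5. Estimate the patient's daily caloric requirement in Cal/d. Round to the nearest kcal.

2497 Cal/d

Mifflin-St Jeor (female): BMR = 10(50.5) + 6.25(176) − 5(74) − 161 = 505 + 1100 − 370 − 161 = 1074 kcal/day.
TEE = BMR × activity factor = 1074 × 1.55 = 1664.7 kcal/day.
Apply stress factor: 1664.7 × 1.5 = 2497.05 kcal/day.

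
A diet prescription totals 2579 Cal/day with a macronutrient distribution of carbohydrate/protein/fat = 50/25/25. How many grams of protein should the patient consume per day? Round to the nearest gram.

161 g/day

Protein energy = 25% × 2579 = 644.75 kcal.
At 4 kcal/g: 644.75 ÷ 4 = 161.1875 g.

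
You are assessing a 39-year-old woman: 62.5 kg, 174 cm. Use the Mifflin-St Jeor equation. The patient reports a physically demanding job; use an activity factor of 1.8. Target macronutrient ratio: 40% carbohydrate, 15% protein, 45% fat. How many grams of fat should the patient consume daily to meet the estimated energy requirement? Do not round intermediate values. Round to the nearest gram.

Mifflin-St Jeor (female): BMR = 10(62.5) + 6.25(174) − 5(39) − 161 = 625 + 1087.5 − 195 − 161 = 1356.5 kcal/day.
TEE = 1356.5 × 1.8 = 2441.7 kcal/day.
Fat energy = 45% × 2441.7 = 1098.765 kcal.
Fat = 1098.765 ÷ 9 kcal/g = 122.085 g.

122 g/day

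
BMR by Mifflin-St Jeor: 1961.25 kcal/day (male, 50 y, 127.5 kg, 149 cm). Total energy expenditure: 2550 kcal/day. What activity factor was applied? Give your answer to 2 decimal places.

1.30

Activity factor = TEE ÷ BMR = 2550 ÷ 1961.25 = 1.3.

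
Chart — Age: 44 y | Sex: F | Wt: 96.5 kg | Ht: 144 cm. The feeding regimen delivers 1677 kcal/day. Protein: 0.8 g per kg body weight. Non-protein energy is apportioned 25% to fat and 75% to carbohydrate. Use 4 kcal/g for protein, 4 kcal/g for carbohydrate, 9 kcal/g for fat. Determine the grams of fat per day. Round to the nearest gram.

38 g/day

Protein = 0.8 × 96.5 = 77.2 g → 77.2 × 4 = 308.8 kcal.
Non-protein calories = 1677 − 308.8 = 1368.2 kcal.
Fat: 25% × 1368.2 = 342.05 kcal; carbohydrate: 1026.15 kcal.
Fat: 342.05 kcal ÷ 9 kcal/g = 38.0056 g.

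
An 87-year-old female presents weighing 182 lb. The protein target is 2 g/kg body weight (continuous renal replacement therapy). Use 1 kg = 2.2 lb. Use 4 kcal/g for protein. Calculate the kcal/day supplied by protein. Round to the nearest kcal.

662 kcal/day

Weight in kg = 182 ÷ 2.2 = 82.7273 kg.
Protein = 2 g/kg × 82.7273 kg = 165.4545 g/day.
Protein energy = 165.4545 g × 4 kcal/g = 661.8182 kcal/day.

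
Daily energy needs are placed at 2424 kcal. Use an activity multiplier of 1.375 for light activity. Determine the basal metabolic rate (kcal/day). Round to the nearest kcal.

1763 kcal/day

BMR = TEE ÷ activity factor = 2424 ÷ 1.375 = 1762.9091 kcal/day.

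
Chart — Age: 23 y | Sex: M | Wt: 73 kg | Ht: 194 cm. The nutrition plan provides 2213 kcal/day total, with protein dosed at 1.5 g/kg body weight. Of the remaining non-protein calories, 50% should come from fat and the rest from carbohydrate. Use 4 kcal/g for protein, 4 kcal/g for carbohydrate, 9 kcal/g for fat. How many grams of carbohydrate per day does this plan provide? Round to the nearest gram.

Protein = 1.5 × 73 = 109.5 g → 109.5 × 4 = 438 kcal.
Non-protein calories = 2213 − 438 = 1775 kcal.
Fat: 50% × 1775 = 887.5 kcal; carbohydrate: 887.5 kcal.
Carbohydrate: 887.5 kcal ÷ 4 kcal/g = 221.875 g.

222 g/day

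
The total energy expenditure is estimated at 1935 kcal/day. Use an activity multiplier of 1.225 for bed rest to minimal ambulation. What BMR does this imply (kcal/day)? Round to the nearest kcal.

1580 kcal/day

BMR = TEE ÷ activity factor = 1935 ÷ 1.225 = 1579.5918 kcal/day.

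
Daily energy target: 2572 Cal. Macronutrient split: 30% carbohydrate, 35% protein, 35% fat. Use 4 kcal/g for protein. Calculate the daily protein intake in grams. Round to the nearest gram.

225 g/day

Protein energy = 35% × 2572 = 900.2 kcal.
At 4 kcal/g: 900.2 ÷ 4 = 225.05 g.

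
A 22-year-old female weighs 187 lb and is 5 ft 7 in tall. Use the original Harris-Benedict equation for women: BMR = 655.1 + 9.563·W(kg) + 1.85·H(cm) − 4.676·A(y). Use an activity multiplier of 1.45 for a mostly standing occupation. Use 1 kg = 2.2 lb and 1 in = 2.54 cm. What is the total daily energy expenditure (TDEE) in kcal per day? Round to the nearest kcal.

2436 kcal per day

Convert to metric: weight = 187 ÷ 2.2 = 85 kg; height = (5×12 + 7) × 2.54 = 67 × 2.54 = 170.18 cm.
Harris-Benedict: BMR = 655.1 + 9.563(85) + 1.85(170.18) − 4.676(22) = 1679.916 kcal/day.
TEE = BMR × activity factor = 1679.916 × 1.45 = 2435.8782 kcal/day.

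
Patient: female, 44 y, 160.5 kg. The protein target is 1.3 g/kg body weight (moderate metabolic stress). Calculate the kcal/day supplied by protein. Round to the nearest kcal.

835 kcal/day

Protein = 1.3 g/kg × 160.5 kg = 208.65 g/day.
Protein energy = 208.65 g × 4 kcal/g = 834.6 kcal/day.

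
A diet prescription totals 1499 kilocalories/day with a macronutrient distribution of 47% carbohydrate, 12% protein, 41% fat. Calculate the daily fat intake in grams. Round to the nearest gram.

Fat energy = 41% × 1499 = 614.59 kcal.
At 9 kcal/g: 614.59 ÷ 9 = 68.2878 g.

68 g/day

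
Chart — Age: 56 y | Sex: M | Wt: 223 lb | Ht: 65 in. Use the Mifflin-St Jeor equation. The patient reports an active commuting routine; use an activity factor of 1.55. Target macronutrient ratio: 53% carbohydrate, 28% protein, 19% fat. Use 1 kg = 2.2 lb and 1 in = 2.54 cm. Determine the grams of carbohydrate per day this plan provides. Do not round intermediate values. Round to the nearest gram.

364 g/day

Convert to metric: weight = 223 ÷ 2.2 = 101.3636 kg; height = 65 × 2.54 = 165.1 cm.
Mifflin-St Jeor (male): BMR = 10(101.3636) + 6.25(165.1) − 5(56) + 5 = 1013.6364 + 1031.875 − 280 + 5 = 1770.5114 kcal/day.
TEE = 1770.5114 × 1.55 = 2744.2926 kcal/day.
Carbohydrate energy = 53% × 2744.2926 = 1454.4751 kcal.
Carbohydrate = 1454.4751 ÷ 4 kcal/g = 363.6188 g.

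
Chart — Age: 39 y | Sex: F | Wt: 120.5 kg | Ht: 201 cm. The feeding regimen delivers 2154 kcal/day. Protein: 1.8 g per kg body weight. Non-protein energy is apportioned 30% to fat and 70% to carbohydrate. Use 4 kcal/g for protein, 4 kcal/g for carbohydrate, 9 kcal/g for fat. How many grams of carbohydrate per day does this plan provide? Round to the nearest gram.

Protein = 1.8 × 120.5 = 216.9 g → 216.9 × 4 = 867.6 kcal.
Non-protein calories = 2154 − 867.6 = 1286.4 kcal.
Fat: 30% × 1286.4 = 385.92 kcal; carbohydrate: 900.48 kcal.
Carbohydrate: 900.48 kcal ÷ 4 kcal/g = 225.12 g.

225 g/day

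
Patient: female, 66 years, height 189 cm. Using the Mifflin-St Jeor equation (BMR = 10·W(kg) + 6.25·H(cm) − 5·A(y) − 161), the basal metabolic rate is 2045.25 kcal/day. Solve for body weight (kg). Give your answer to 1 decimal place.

2045.25 = 10·W + 6.25(189) − 5(66) − 161
10·W = 2045.25 − 690.25 = 1355, so W = 135.5 kg.

135.5 kg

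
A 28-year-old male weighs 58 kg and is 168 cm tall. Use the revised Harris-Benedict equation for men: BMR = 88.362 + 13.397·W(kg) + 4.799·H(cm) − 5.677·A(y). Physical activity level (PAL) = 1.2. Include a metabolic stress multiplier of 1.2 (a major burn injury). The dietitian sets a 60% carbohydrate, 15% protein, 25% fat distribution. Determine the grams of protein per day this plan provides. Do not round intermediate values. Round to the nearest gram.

Harris-Benedict: BMR = 88.362 + 13.397(58) + 4.799(168) − 5.677(28) = 1512.664 kcal/day.
TEE = 1512.664 × 1.2 = 1815.1968 kcal/day.
With stress factor 1.2: 1815.1968 × 1.2 = 2178.2362 kcal/day.
Protein energy = 15% × 2178.2362 = 326.7354 kcal.
Protein = 326.7354 ÷ 4 kcal/g = 81.6839 g.

82 g/day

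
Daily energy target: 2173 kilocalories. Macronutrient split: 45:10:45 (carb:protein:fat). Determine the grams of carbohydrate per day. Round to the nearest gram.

Carbohydrate energy = 45% × 2173 = 977.85 kcal.
At 4 kcal/g: 977.85 ÷ 4 = 244.4625 g.

244 g/day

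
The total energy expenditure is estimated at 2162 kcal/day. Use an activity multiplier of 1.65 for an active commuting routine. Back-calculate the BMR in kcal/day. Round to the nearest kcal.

BMR = TEE ÷ activity factor = 2162 ÷ 1.65 = 1310.303 kcal/day.

1310 kcal/day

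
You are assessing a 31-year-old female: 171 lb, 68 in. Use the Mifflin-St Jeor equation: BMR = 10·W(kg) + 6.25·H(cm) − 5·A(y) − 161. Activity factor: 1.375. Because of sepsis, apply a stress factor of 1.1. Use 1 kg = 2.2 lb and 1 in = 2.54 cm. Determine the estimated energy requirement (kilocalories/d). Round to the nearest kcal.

Convert to metric: weight = 171 ÷ 2.2 = 77.7273 kg; height = 68 × 2.54 = 172.72 cm.
Mifflin-St Jeor (female): BMR = 10(77.7273) + 6.25(172.72) − 5(31) − 161 = 777.2727 + 1079.5 − 155 − 161 = 1540.7727 kcal/day.
TEE = BMR × activity factor = 1540.7727 × 1.375 = 2118.5625 kcal/day.
Apply stress factor: 2118.5625 × 1.1 = 2330.4188 kcal/day.

2330 kilocalories/d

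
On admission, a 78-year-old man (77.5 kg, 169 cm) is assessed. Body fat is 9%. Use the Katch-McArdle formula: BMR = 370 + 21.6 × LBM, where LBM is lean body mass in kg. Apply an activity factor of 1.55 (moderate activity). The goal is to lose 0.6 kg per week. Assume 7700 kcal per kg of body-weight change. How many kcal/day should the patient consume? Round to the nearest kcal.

LBM = 77.5 × (1 − 0.09) = 70.525 kg. Katch-McArdle: BMR = 370 + 21.6 × 70.525 = 1893.34 kcal/day.
TEE = 1893.34 × 1.55 = 2934.677 kcal/day.
Required daily deficit = 0.6 × 7700 ÷ 7 = 660 kcal/day.
Target intake = 2934.677 − 660 = 2274.677 kcal/day.

2275 kcal/day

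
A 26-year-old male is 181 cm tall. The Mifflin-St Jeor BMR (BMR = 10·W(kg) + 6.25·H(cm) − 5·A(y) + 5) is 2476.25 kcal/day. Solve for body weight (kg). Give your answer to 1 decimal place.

147.0 kg

2476.25 = 10·W + 6.25(181) − 5(26) + 5
10·W = 2476.25 − 1006.25 = 1470, so W = 147 kg.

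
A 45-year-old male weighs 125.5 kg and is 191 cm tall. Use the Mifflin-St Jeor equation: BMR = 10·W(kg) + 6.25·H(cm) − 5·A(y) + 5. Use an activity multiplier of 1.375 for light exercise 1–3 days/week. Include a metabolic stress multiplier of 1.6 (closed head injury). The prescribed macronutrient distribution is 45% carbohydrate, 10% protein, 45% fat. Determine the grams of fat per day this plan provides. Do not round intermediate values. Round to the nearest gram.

Mifflin-St Jeor (male): BMR = 10(125.5) + 6.25(191) − 5(45) + 5 = 1255 + 1193.75 − 225 + 5 = 2228.75 kcal/day.
TEE = 2228.75 × 1.375 = 3064.5313 kcal/day.
With stress factor 1.6: 3064.5313 × 1.6 = 4903.25 kcal/day.
Fat energy = 45% × 4903.25 = 2206.4625 kcal.
Fat = 2206.4625 ÷ 9 kcal/g = 245.1625 g.

245 g/day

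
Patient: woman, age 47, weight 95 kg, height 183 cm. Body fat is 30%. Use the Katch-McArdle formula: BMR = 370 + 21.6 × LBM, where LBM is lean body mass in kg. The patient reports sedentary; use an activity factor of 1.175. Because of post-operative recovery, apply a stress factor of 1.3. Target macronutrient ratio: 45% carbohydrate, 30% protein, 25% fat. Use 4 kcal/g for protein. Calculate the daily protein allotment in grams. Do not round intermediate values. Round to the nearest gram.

207 g/day

LBM = 95 × (1 − 0.3) = 66.5 kg. Katch-McArdle: BMR = 370 + 21.6 × 66.5 = 1806.4 kcal/day.
TEE = 1806.4 × 1.175 = 2122.52 kcal/day.
With stress factor 1.3: 2122.52 × 1.3 = 2759.276 kcal/day.
Protein energy = 30% × 2759.276 = 827.7828 kcal.
Protein = 827.7828 ÷ 4 kcal/g = 206.9457 g.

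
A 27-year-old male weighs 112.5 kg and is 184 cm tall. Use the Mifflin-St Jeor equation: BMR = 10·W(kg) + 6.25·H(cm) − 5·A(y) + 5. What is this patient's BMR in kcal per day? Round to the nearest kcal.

Mifflin-St Jeor (male): BMR = 10(112.5) + 6.25(184) − 5(27) + 5 = 1125 + 1150 − 135 + 5 = 2145 kcal/day.

2145 kcal per day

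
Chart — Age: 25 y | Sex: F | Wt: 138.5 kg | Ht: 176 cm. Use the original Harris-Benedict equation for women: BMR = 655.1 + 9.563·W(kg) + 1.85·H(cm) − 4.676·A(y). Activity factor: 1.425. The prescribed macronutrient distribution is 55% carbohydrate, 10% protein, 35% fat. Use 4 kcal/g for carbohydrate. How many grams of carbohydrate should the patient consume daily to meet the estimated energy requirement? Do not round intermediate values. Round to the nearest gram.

Harris-Benedict: BMR = 655.1 + 9.563(138.5) + 1.85(176) − 4.676(25) = 2188.2755 kcal/day.
TEE = 2188.2755 × 1.425 = 3118.2926 kcal/day.
Carbohydrate energy = 55% × 3118.2926 = 1715.0609 kcal.
Carbohydrate = 1715.0609 ÷ 4 kcal/g = 428.7652 g.

429 g/day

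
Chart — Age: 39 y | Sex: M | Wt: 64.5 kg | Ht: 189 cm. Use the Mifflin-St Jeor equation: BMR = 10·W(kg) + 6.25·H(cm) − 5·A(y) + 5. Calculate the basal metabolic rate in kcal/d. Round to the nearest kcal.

Mifflin-St Jeor (male): BMR = 10(64.5) + 6.25(189) − 5(39) + 5 = 645 + 1181.25 − 195 + 5 = 1636.25 kcal/day.

1636 kcal/d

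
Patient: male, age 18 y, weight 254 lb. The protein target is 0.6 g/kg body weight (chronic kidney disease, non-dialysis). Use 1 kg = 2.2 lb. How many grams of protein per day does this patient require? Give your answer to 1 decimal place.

Weight in kg = 254 ÷ 2.2 = 115.4545 kg.
Protein = 0.6 g/kg × 115.4545 kg = 69.2727 g/day.

69.3 g/day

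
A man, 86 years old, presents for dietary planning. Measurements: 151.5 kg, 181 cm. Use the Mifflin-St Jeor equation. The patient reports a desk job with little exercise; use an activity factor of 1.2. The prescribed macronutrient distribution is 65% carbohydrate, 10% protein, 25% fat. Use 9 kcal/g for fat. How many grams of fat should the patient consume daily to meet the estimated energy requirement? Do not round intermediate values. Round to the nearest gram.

74 g/day

Mifflin-St Jeor (male): BMR = 10(151.5) + 6.25(181) − 5(86) + 5 = 1515 + 1131.25 − 430 + 5 = 2221.25 kcal/day.
TEE = 2221.25 × 1.2 = 2665.5 kcal/day.
Fat energy = 25% × 2665.5 = 666.375 kcal.
Fat = 666.375 ÷ 9 kcal/g = 74.0417 g.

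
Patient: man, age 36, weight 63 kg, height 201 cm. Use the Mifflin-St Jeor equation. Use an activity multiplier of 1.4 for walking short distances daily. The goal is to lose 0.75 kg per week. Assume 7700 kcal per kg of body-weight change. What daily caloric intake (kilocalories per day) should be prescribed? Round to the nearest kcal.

1571 kilocalories per day

Mifflin-St Jeor (male): BMR = 10(63) + 6.25(201) − 5(36) + 5 = 630 + 1256.25 − 180 + 5 = 1711.25 kcal/day.
TEE = 1711.25 × 1.4 = 2395.75 kcal/day.
Required daily deficit = 0.75 × 7700 ÷ 7 = 825 kcal/day.
Target intake = 2395.75 − 825 = 1570.75 kcal/day.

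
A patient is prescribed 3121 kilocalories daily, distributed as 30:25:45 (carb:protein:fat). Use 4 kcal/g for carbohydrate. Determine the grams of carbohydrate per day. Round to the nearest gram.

Carbohydrate energy = 30% × 3121 = 936.3 kcal.
At 4 kcal/g: 936.3 ÷ 4 = 234.075 g.

234 g/day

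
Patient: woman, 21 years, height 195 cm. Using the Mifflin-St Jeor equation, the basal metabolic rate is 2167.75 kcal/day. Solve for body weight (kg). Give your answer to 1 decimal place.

2167.75 = 10·W + 6.25(195) − 5(21) − 161
10·W = 2167.75 − 952.75 = 1215, so W = 121.5 kg.

121.5 kg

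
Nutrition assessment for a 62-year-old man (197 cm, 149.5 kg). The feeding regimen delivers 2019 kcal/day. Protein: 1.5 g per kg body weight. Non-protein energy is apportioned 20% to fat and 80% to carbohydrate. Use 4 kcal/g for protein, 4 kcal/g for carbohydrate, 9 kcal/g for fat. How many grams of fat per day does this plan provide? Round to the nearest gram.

Protein = 1.5 × 149.5 = 224.25 g → 224.25 × 4 = 897 kcal.
Non-protein calories = 2019 − 897 = 1122 kcal.
Fat: 20% × 1122 = 224.4 kcal; carbohydrate: 897.6 kcal.
Fat: 224.4 kcal ÷ 9 kcal/g = 24.9333 g.

25 g/day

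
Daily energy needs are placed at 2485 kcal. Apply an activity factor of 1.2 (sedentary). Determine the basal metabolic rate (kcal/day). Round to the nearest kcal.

2071 kcal/day

BMR = TEE ÷ activity factor = 2485 ÷ 1.2 = 2070.8333 kcal/day.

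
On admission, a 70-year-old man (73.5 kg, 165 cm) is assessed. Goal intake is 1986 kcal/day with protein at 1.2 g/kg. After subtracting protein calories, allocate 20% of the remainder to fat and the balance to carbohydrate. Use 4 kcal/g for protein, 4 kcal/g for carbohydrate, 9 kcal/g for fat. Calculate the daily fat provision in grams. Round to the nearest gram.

Protein = 1.2 × 73.5 = 88.2 g → 88.2 × 4 = 352.8 kcal.
Non-protein calories = 1986 − 352.8 = 1633.2 kcal.
Fat: 20% × 1633.2 = 326.64 kcal; carbohydrate: 1306.56 kcal.
Fat: 326.64 kcal ÷ 9 kcal/g = 36.2933 g.

36 g/day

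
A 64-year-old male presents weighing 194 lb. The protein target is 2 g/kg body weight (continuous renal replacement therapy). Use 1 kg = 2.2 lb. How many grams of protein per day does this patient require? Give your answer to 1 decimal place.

Weight in kg = 194 ÷ 2.2 = 88.1818 kg.
Protein = 2 g/kg × 88.1818 kg = 176.3636 g/day.

176.4 g/day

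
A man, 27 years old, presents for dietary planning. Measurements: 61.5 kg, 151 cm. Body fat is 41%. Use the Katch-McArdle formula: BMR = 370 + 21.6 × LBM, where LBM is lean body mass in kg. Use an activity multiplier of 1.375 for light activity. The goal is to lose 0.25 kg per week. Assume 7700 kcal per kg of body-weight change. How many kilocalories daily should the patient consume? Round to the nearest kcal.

1311 kilocalories daily

LBM = 61.5 × (1 − 0.41) = 36.285 kg. Katch-McArdle: BMR = 370 + 21.6 × 36.285 = 1153.756 kcal/day.
TEE = 1153.756 × 1.375 = 1586.4145 kcal/day.
Required daily deficit = 0.25 × 7700 ÷ 7 = 275 kcal/day.
Target intake = 1586.4145 − 275 = 1311.4145 kcal/day.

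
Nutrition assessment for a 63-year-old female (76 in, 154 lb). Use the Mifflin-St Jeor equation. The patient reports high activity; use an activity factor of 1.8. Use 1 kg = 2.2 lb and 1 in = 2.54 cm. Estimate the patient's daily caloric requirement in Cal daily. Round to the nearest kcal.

2575 Cal daily

Convert to metric: weight = 154 ÷ 2.2 = 70 kg; height = 76 × 2.54 = 193.04 cm.
Mifflin-St Jeor (female): BMR = 10(70) + 6.25(193.04) − 5(63) − 161 = 700 + 1206.5 − 315 − 161 = 1430.5 kcal/day.
TEE = BMR × activity factor = 1430.5 × 1.8 = 2574.9 kcal/day.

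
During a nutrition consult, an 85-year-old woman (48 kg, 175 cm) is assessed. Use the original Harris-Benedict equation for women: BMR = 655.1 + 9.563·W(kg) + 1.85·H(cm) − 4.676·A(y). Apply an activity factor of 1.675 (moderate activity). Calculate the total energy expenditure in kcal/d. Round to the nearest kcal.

Harris-Benedict: BMR = 655.1 + 9.563(48) + 1.85(175) − 4.676(85) = 1040.414 kcal/day.
TEE = BMR × activity factor = 1040.414 × 1.675 = 1742.6935 kcal/day.

1743 kcal/d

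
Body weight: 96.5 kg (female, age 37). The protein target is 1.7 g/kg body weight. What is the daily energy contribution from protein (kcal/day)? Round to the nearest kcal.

656 kcal/day

Protein = 1.7 g/kg × 96.5 kg = 164.05 g/day.
Protein energy = 164.05 g × 4 kcal/g = 656.2 kcal/day.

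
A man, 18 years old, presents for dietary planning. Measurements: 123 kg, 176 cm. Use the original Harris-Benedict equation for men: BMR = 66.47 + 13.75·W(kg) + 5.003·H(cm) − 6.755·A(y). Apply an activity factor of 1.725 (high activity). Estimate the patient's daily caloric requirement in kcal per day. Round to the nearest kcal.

Harris-Benedict: BMR = 66.47 + 13.75(123) + 5.003(176) − 6.755(18) = 2516.658 kcal/day.
TEE = BMR × activity factor = 2516.658 × 1.725 = 4341.2351 kcal/day.

4341 kcal per day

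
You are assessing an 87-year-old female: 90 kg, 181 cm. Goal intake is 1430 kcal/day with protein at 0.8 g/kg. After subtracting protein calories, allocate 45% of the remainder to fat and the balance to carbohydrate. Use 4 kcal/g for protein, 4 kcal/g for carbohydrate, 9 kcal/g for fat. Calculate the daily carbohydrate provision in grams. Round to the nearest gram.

157 g/day

Protein = 0.8 × 90 = 72 g → 72 × 4 = 288 kcal.
Non-protein calories = 1430 − 288 = 1142 kcal.
Fat: 45% × 1142 = 513.9 kcal; carbohydrate: 628.1 kcal.
Carbohydrate: 628.1 kcal ÷ 4 kcal/g = 157.025 g.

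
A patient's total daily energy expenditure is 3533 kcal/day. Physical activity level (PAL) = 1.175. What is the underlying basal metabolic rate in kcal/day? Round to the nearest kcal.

BMR = TEE ÷ activity factor = 3533 ÷ 1.175 = 3006.8085 kcal/day.

3007 kcal/day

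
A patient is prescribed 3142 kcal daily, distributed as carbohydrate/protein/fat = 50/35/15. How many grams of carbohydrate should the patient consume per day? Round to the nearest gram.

393 g/day

Carbohydrate energy = 50% × 3142 = 1571 kcal.
At 4 kcal/g: 1571 ÷ 4 = 392.75 g.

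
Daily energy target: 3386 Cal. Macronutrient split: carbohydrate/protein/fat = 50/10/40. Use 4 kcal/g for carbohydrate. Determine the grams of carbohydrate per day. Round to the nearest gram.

Carbohydrate energy = 50% × 3386 = 1693 kcal.
At 4 kcal/g: 1693 ÷ 4 = 423.25 g.

423 g/day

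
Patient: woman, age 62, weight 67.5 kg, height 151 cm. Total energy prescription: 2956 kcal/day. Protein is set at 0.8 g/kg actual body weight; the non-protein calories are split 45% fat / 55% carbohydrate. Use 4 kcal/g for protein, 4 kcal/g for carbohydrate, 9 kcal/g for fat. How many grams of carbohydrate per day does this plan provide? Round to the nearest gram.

Protein = 0.8 × 67.5 = 54 g → 54 × 4 = 216 kcal.
Non-protein calories = 2956 − 216 = 2740 kcal.
Fat: 45% × 2740 = 1233 kcal; carbohydrate: 1507 kcal.
Carbohydrate: 1507 kcal ÷ 4 kcal/g = 376.75 g.

377 g/day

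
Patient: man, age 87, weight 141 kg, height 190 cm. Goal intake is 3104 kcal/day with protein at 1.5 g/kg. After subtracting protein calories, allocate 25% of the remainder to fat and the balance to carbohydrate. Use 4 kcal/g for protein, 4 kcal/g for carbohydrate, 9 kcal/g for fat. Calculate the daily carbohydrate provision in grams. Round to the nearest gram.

Protein = 1.5 × 141 = 211.5 g → 211.5 × 4 = 846 kcal.
Non-protein calories = 3104 − 846 = 2258 kcal.
Fat: 25% × 2258 = 564.5 kcal; carbohydrate: 1693.5 kcal.
Carbohydrate: 1693.5 kcal ÷ 4 kcal/g = 423.375 g.

423 g/day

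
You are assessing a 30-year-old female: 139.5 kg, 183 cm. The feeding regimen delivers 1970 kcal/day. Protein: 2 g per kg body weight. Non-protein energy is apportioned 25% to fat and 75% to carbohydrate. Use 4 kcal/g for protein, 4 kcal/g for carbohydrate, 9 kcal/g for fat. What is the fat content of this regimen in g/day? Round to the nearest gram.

Protein = 2 × 139.5 = 279 g → 279 × 4 = 1116 kcal.
Non-protein calories = 1970 − 1116 = 854 kcal.
Fat: 25% × 854 = 213.5 kcal; carbohydrate: 640.5 kcal.
Fat: 213.5 kcal ÷ 9 kcal/g = 23.7222 g.

24 g/day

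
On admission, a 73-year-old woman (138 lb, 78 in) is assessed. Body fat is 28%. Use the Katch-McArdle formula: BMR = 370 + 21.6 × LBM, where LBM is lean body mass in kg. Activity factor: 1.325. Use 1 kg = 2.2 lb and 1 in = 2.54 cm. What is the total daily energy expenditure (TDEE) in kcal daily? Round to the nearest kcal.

1783 kcal daily

Convert to metric: weight = 138 ÷ 2.2 = 62.7273 kg; height = 78 × 2.54 = 198.12 cm.
LBM = 62.7273 × (1 − 0.28) = 45.1636 kg. Katch-McArdle: BMR = 370 + 21.6 × 45.1636 = 1345.5345 kcal/day.
TEE = BMR × activity factor = 1345.5345 × 1.325 = 1782.8333 kcal/day.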